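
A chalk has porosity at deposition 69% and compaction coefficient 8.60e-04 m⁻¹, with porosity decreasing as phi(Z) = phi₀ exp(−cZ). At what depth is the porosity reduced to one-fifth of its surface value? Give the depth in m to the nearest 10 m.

Working in km (1 km = 1000 m; c in km⁻¹ = c in m⁻¹ × 1000):
phi/phi₀ = 1/5 ⇒ exp(−c·Z) = 1/5 ⇒ Z = ln(5) / c
Z = 1.6094 / 0.86 = 1.871 km

1870 m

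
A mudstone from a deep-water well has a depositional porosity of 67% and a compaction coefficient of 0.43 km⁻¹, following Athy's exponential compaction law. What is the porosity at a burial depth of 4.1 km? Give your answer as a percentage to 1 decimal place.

φ = φ₀·exp(−k·z) = 0.67 × exp(−0.43 × 4.1) = 0.67 × exp(−1.763)
  = 0.67 × 0.1715 = 0.1149

11.5%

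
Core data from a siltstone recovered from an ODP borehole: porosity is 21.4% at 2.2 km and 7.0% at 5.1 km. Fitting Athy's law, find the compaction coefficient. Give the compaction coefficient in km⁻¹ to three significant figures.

Athy: phi(Z) = phi₀ e^(−βZ) ⇒ phi₁/phi₂ = e^{β(Z₂−Z₁)} ⇒ β = ln(phi₁/phi₂)/(Z₂−Z₁)
β = ln(0.214/0.07) / (5.1 − 2.2) = ln(3.057) / 2.9 = 1.1175 / 2.9 = 0.3853 km⁻¹

0.385 km⁻¹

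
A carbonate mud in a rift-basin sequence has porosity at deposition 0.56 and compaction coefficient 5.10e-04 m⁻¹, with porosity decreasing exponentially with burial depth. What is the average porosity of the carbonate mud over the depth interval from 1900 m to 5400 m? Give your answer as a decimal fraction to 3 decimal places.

Working in km (1 km = 1000 m; β in km⁻¹ = β in m⁻¹ × 1000):
⟨phi⟩ = (1/(d₂−d₁)) ∫ phi₀ e^(−βd) dd = phi₀·(e^(−β·d₁) − e^(−β·d₂)) / (β·(d₂−d₁))
e^(−0.51×1.9) = 0.3795; e^(−0.51×5.4) = 0.0637
⟨phi⟩ = 0.56 × (0.3795 − 0.0637) / (0.51 × 3.5) = 0.56 × 0.1769 = 0.0991

0.099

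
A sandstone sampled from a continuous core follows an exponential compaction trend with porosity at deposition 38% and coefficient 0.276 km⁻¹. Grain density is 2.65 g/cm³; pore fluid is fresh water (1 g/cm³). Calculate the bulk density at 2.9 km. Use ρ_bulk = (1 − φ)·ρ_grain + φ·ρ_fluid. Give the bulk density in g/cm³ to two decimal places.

Porosity at depth: n = 0.38·exp(−0.276×2.9) = 0.38×0.4491 = 0.1707
Bulk density: ρ_b = (1−n)ρ_g + n·ρ_f = 0.8293×2.65 + 0.1707×1
       = 2.198 + 0.171 = 2.368 g/cm³

2.37 g/cm³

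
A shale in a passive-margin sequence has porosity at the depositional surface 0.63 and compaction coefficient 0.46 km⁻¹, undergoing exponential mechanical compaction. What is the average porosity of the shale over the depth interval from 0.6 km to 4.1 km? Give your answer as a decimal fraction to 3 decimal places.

⟨phi⟩ = (1/(Z₂−Z₁)) ∫ phi₀ e^(−βZ) dZ = phi₀·(e^(−β·Z₁) − e^(−β·Z₂)) / (β·(Z₂−Z₁))
e^(−0.46×0.6) = 0.7588; e^(−0.46×4.1) = 0.1517
⟨phi⟩ = 0.63 × (0.7588 − 0.1517) / (0.46 × 3.5) = 0.63 × 0.3771 = 0.2376

0.238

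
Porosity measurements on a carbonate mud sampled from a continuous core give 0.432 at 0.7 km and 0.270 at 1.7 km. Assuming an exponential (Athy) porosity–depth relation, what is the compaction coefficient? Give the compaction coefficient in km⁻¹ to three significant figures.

0.470 km⁻¹

Athy: phi(d) = phi₀ e^(−kd) ⇒ phi₁/phi₂ = e^{k(d₂−d₁)} ⇒ k = ln(phi₁/phi₂)/(d₂−d₁)
k = ln(0.432/0.27) / (1.7 − 0.7) = ln(1.6) / 1 = 0.4700 / 1 = 0.47 km⁻¹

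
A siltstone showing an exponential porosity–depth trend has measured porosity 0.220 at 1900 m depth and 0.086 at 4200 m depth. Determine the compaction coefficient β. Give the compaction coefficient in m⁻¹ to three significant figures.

Working in km (1 km = 1000 m; β in km⁻¹ = β in m⁻¹ × 1000):
Athy: φ(Z) = φ₀ e^(−βZ) ⇒ φ₁/φ₂ = e^{β(Z₂−Z₁)} ⇒ β = ln(φ₁/φ₂)/(Z₂−Z₁)
β = ln(0.22/0.086) / (4.2 − 1.9) = ln(2.558) / 2.3 = 0.9393 / 2.3 = 0.4084 km⁻¹

0.000408 m⁻¹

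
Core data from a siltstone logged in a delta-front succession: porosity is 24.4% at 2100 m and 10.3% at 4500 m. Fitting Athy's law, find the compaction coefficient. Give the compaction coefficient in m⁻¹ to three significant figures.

Working in km (1 km = 1000 m; c in km⁻¹ = c in m⁻¹ × 1000):
Athy: φ(z) = φ₀ e^(−cz) ⇒ φ₁/φ₂ = e^{c(z₂−z₁)} ⇒ c = ln(φ₁/φ₂)/(z₂−z₁)
c = ln(0.244/0.103) / (4.5 − 2.1) = ln(2.369) / 2.4 = 0.8624 / 2.4 = 0.3593 km⁻¹

0.000359 m⁻¹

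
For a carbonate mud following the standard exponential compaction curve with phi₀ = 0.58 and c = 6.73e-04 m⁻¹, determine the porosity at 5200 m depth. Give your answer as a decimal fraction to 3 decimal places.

0.018

Working in km (1 km = 1000 m; c in km⁻¹ = c in m⁻¹ × 1000):
phi = phi₀·exp(−c·z) = 0.58 × exp(−0.673 × 5.2) = 0.58 × exp(−3.5)
  = 0.58 × 0.0302 = 0.0175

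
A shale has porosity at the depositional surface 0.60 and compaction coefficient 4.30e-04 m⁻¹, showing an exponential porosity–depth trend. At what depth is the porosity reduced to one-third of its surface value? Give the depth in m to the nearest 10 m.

Working in km (1 km = 1000 m; c in km⁻¹ = c in m⁻¹ × 1000):
n/n₀ = 1/3 ⇒ exp(−c·d) = 1/3 ⇒ d = ln(3) / c
d = 1.0986 / 0.43 = 2.555 km

2550 m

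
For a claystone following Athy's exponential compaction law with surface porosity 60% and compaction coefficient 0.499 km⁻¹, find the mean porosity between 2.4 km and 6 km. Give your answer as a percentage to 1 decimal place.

⟨n⟩ = (1/(d₂−d₁)) ∫ n₀ e^(−cd) dd = n₀·(e^(−c·d₁) − e^(−c·d₂)) / (c·(d₂−d₁))
e^(−0.499×2.4) = 0.3019; e^(−0.499×6) = 0.0501
⟨n⟩ = 0.6 × (0.3019 − 0.0501) / (0.499 × 3.6) = 0.6 × 0.1402 = 0.0841

8.4%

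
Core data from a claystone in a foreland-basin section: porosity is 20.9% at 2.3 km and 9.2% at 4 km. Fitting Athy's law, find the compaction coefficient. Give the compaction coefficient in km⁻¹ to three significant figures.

Athy: φ(z) = φ₀ e^(−βz) ⇒ φ₁/φ₂ = e^{β(z₂−z₁)} ⇒ β = ln(φ₁/φ₂)/(z₂−z₁)
β = ln(0.209/0.092) / (4 − 2.3) = ln(2.272) / 1.7 = 0.8205 / 1.7 = 0.4827 km⁻¹

0.483 km⁻¹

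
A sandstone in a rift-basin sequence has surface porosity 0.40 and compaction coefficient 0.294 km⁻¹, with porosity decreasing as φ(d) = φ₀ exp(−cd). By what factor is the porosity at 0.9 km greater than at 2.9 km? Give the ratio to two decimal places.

φ(d₁)/φ(d₂) = e^(−c·d₁)/e^(−c·d₂) = e^{c(d₂−d₁)}
= exp(0.294 × 2) = exp(0.588) = 1.8004

1.80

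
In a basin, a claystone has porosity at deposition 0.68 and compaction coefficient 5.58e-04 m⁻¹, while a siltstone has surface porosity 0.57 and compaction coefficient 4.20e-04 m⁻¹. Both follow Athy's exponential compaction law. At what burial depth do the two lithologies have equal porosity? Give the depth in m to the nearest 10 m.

1280 m

Working in km (1 km = 1000 m; β in km⁻¹ = β in m⁻¹ × 1000):
Set φ₀ₐ e^(−βₐd) = φ₀ᵦ e^(−βᵦd) ⇒ ln(φ₀ₐ/φ₀ᵦ) = (βₐ − βᵦ)·d
d = ln(0.68/0.57) / (0.558 − 0.42) = 0.1765 / 0.138 = 1.279 km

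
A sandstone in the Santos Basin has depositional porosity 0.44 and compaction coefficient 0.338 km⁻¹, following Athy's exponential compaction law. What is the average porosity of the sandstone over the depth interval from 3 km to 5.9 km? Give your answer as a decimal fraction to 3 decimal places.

0.102

⟨φ⟩ = (1/(z₂−z₁)) ∫ φ₀ e^(−cz) dz = φ₀·(e^(−c·z₁) − e^(−c·z₂)) / (c·(z₂−z₁))
e^(−0.338×3) = 0.3628; e^(−0.338×5.9) = 0.1361
⟨φ⟩ = 0.44 × (0.3628 − 0.1361) / (0.338 × 2.9) = 0.44 × 0.2312 = 0.1017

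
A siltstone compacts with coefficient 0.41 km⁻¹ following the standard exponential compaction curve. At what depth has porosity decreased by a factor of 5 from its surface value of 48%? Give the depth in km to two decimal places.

φ/φ₀ = 1/5 ⇒ exp(−c·d) = 1/5 ⇒ d = ln(5) / c
d = 1.6094 / 0.41 = 3.925 km

3.93 km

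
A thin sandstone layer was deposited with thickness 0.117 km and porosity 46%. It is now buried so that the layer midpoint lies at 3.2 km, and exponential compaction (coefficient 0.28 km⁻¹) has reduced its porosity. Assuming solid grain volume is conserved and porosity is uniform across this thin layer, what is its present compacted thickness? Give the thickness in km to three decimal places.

Porosity at 3.2 km: phi = 0.46·exp(−0.28×3.2) = 0.1878
Solid-volume conservation: h(1−phi) = h₀(1−phi₀) ⇒ h = h₀·(1−phi₀)/(1−phi)
h = 0.117 × (1 − 0.46)/(1 − 0.1878) = 0.117 × 0.6648 = 0.0778 km

0.078 km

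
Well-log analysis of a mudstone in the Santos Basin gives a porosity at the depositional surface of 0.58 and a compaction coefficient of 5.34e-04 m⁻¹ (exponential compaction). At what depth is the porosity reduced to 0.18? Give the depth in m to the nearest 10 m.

Working in km (1 km = 1000 m; k in km⁻¹ = k in m⁻¹ × 1000):
Invert Athy's law: Z = ln(φ₀/φ) / k
Z = ln(0.58/0.18) / 0.534 = ln(3.222) / 0.534 = 1.1701 / 0.534 = 2.191 km

2190 m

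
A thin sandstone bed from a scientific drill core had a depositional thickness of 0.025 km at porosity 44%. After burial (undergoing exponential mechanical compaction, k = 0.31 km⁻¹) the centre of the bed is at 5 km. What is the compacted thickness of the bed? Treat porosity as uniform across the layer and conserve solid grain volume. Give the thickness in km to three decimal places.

Porosity at 5 km: n = 0.44·exp(−0.31×5) = 0.0934
Solid-volume conservation: h(1−n) = h₀(1−n₀) ⇒ h = h₀·(1−n₀)/(1−n)
h = 0.025 × (1 − 0.44)/(1 − 0.0934) = 0.025 × 0.6177 = 0.0154 km

0.015 km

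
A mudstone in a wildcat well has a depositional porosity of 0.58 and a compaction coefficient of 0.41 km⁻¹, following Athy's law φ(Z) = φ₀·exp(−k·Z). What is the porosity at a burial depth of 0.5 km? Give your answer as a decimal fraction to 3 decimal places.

φ = φ₀·exp(−k·Z) = 0.58 × exp(−0.41 × 0.5) = 0.58 × exp(−0.205)
  = 0.58 × 0.8146 = 0.4725

0.472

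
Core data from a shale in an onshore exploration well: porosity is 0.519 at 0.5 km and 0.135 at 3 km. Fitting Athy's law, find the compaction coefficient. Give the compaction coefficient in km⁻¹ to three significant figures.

Athy: n(z) = n₀ e^(−βz) ⇒ n₁/n₂ = e^{β(z₂−z₁)} ⇒ β = ln(n₁/n₂)/(z₂−z₁)
β = ln(0.519/0.135) / (3 − 0.5) = ln(3.844) / 2.5 = 1.3466 / 2.5 = 0.5387 km⁻¹

0.539 km⁻¹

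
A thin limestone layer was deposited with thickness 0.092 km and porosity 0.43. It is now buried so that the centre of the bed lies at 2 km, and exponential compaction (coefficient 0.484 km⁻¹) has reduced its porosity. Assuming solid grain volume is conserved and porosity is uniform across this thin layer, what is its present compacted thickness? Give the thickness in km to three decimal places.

Porosity at 2 km: phi = 0.43·exp(−0.484×2) = 0.1633
Solid-volume conservation: h(1−phi) = h₀(1−phi₀) ⇒ h = h₀·(1−phi₀)/(1−phi)
h = 0.092 × (1 − 0.43)/(1 − 0.1633) = 0.092 × 0.6813 = 0.0627 km

0.063 km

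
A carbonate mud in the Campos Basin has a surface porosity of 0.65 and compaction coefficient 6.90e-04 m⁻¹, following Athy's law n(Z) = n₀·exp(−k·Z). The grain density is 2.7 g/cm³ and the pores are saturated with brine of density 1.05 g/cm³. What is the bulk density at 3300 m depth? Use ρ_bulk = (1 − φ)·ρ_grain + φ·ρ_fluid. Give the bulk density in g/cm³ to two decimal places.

2.59 g/cm³

Working in km (1 km = 1000 m; k in km⁻¹ = k in m⁻¹ × 1000):
Porosity at depth: n = 0.65·exp(−0.69×3.3) = 0.65×0.1026 = 0.0667
Bulk density: ρ_b = (1−n)ρ_g + n·ρ_f = 0.9333×2.7 + 0.0667×1.05
       = 2.520 + 0.070 = 2.590 g/cm³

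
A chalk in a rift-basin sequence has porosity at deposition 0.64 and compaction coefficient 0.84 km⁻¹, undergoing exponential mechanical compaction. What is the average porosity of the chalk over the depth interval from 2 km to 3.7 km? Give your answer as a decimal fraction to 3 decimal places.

⟨φ⟩ = (1/(d₂−d₁)) ∫ φ₀ e^(−kd) dd = φ₀·(e^(−k·d₁) − e^(−k·d₂)) / (k·(d₂−d₁))
e^(−0.84×2) = 0.1864; e^(−0.84×3.7) = 0.0447
⟨φ⟩ = 0.64 × (0.1864 − 0.0447) / (0.84 × 1.7) = 0.64 × 0.0992 = 0.0635

0.063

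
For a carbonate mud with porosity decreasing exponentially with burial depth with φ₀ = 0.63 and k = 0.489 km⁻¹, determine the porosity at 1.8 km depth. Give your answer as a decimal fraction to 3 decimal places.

φ = φ₀·exp(−k·z) = 0.63 × exp(−0.489 × 1.8) = 0.63 × exp(−0.8802)
  = 0.63 × 0.4147 = 0.2613

0.261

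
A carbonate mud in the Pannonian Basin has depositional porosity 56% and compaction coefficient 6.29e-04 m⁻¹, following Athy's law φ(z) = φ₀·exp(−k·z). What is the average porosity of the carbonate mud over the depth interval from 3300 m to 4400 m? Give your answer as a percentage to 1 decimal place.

5.1%

Working in km (1 km = 1000 m; k in km⁻¹ = k in m⁻¹ × 1000):
⟨φ⟩ = (1/(z₂−z₁)) ∫ φ₀ e^(−kz) dz = φ₀·(e^(−k·z₁) − e^(−k·z₂)) / (k·(z₂−z₁))
e^(−0.629×3.3) = 0.1255; e^(−0.629×4.4) = 0.0628
⟨φ⟩ = 0.56 × (0.1255 − 0.0628) / (0.629 × 1.1) = 0.56 × 0.0906 = 0.0507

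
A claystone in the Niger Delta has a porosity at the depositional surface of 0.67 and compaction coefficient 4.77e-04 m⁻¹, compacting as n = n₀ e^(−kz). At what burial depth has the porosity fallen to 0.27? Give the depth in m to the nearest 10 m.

Working in km (1 km = 1000 m; k in km⁻¹ = k in m⁻¹ × 1000):
Invert Athy's law: z = ln(n₀/n) / k
z = ln(0.67/0.27) / 0.477 = ln(2.481) / 0.477 = 0.9089 / 0.477 = 1.905 km

1910 m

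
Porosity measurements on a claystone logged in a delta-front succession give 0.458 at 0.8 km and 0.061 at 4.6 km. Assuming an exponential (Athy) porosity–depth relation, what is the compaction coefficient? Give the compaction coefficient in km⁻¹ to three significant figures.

Athy: n(z) = n₀ e^(−βz) ⇒ n₁/n₂ = e^{β(z₂−z₁)} ⇒ β = ln(n₁/n₂)/(z₂−z₁)
β = ln(0.458/0.061) / (4.6 − 0.8) = ln(7.508) / 3.8 = 2.0160 / 3.8 = 0.5305 km⁻¹

0.531 km⁻¹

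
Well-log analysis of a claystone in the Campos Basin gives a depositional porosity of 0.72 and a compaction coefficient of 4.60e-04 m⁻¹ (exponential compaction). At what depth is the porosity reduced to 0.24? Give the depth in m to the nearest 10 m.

Working in km (1 km = 1000 m; k in km⁻¹ = k in m⁻¹ × 1000):
Invert Athy's law: z = ln(φ₀/φ) / k
z = ln(0.72/0.24) / 0.46 = ln(3) / 0.46 = 1.0986 / 0.46 = 2.388 km

2390 m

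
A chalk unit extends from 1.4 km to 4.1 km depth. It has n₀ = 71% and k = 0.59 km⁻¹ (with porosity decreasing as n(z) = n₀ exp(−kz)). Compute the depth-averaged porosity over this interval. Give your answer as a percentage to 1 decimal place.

⟨n⟩ = (1/(z₂−z₁)) ∫ n₀ e^(−kz) dz = n₀·(e^(−k·z₁) − e^(−k·z₂)) / (k·(z₂−z₁))
e^(−0.59×1.4) = 0.4378; e^(−0.59×4.1) = 0.0890
⟨n⟩ = 0.71 × (0.4378 − 0.0890) / (0.59 × 2.7) = 0.71 × 0.2189 = 0.1555

15.5%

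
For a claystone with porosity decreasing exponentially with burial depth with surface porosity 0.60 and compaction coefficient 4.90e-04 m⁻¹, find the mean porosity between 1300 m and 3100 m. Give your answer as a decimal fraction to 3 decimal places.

0.211

Working in km (1 km = 1000 m; k in km⁻¹ = k in m⁻¹ × 1000):
⟨n⟩ = (1/(Z₂−Z₁)) ∫ n₀ e^(−kZ) dZ = n₀·(e^(−k·Z₁) − e^(−k·Z₂)) / (k·(Z₂−Z₁))
e^(−0.49×1.3) = 0.5289; e^(−0.49×3.1) = 0.2189
⟨n⟩ = 0.6 × (0.5289 − 0.2189) / (0.49 × 1.8) = 0.6 × 0.3514 = 0.2108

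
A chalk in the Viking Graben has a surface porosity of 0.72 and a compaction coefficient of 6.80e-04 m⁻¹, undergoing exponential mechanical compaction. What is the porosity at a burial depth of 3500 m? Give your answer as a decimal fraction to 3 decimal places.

0.067

Working in km (1 km = 1000 m; k in km⁻¹ = k in m⁻¹ × 1000):
n = n₀·exp(−k·Z) = 0.72 × exp(−0.68 × 3.5) = 0.72 × exp(−2.38)
  = 0.72 × 0.0926 = 0.0666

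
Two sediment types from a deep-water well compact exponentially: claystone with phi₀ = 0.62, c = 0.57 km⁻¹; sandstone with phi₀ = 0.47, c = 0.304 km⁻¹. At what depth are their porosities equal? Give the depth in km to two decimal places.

1.04 km

Set phi₀ₐ e^(−cₐd) = phi₀ᵦ e^(−cᵦd) ⇒ ln(phi₀ₐ/phi₀ᵦ) = (cₐ − cᵦ)·d
d = ln(0.62/0.47) / (0.57 − 0.304) = 0.2770 / 0.266 = 1.041 km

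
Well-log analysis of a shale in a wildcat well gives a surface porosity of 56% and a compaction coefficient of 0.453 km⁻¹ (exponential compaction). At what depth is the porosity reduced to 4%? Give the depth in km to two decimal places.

Invert Athy's law: d = ln(φ₀/φ) / c
d = ln(0.56/0.04) / 0.453 = ln(14) / 0.453 = 2.6391 / 0.453 = 5.826 km

5.83 km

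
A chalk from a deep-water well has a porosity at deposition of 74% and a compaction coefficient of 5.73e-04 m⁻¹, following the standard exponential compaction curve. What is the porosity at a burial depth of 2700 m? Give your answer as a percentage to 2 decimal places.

15.75%

Working in km (1 km = 1000 m; β in km⁻¹ = β in m⁻¹ × 1000):
n = n₀·exp(−β·z) = 0.74 × exp(−0.573 × 2.7) = 0.74 × exp(−1.547)
  = 0.74 × 0.2129 = 0.1575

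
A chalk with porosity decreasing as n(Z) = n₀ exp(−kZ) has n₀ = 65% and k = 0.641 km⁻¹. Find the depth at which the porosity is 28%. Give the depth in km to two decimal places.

Invert Athy's law: Z = ln(n₀/n) / k
Z = ln(0.65/0.28) / 0.641 = ln(2.321) / 0.641 = 0.8422 / 0.641 = 1.314 km

1.31 km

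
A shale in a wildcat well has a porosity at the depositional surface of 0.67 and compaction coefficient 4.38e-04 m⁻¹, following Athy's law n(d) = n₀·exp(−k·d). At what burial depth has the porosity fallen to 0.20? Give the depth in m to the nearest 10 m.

2760 m

Working in km (1 km = 1000 m; k in km⁻¹ = k in m⁻¹ × 1000):
Invert Athy's law: d = ln(n₀/n) / k
d = ln(0.67/0.2) / 0.438 = ln(3.35) / 0.438 = 1.2090 / 0.438 = 2.760 km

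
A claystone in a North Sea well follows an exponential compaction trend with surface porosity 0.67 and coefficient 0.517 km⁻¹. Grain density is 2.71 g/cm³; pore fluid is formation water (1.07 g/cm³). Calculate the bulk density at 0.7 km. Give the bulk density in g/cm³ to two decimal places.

1.94 g/cm³

Porosity at depth: φ = 0.67·exp(−0.517×0.7) = 0.67×0.6964 = 0.4666
Bulk density: ρ_b = (1−φ)ρ_g + φ·ρ_f = 0.5334×2.71 + 0.4666×1.07
       = 1.446 + 0.499 = 1.945 g/cm³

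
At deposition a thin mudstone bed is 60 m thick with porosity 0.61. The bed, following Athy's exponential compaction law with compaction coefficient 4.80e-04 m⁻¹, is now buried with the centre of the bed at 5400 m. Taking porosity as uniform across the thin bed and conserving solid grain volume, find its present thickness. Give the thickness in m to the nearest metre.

25 m

Working in km (1 km = 1000 m; β in km⁻¹ = β in m⁻¹ × 1000):
Porosity at 5.4 km: phi = 0.61·exp(−0.48×5.4) = 0.0457
Solid-volume conservation: h(1−phi) = h₀(1−phi₀) ⇒ h = h₀·(1−phi₀)/(1−phi)
h = 0.06 × (1 − 0.61)/(1 − 0.0457) = 0.06 × 0.4087 = 0.0245 km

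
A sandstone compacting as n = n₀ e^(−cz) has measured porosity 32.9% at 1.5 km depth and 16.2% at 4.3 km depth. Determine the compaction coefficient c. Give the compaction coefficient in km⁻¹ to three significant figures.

0.253 km⁻¹

Athy: n(z) = n₀ e^(−cz) ⇒ n₁/n₂ = e^{c(z₂−z₁)} ⇒ c = ln(n₁/n₂)/(z₂−z₁)
c = ln(0.329/0.162) / (4.3 − 1.5) = ln(2.031) / 2.8 = 0.7085 / 2.8 = 0.253 km⁻¹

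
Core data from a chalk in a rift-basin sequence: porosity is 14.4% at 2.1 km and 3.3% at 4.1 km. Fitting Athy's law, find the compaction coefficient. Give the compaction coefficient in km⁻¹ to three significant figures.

0.737 km⁻¹

Athy: φ(z) = φ₀ e^(−βz) ⇒ φ₁/φ₂ = e^{β(z₂−z₁)} ⇒ β = ln(φ₁/φ₂)/(z₂−z₁)
β = ln(0.144/0.033) / (4.1 − 2.1) = ln(4.364) / 2 = 1.4733 / 2 = 0.7367 km⁻¹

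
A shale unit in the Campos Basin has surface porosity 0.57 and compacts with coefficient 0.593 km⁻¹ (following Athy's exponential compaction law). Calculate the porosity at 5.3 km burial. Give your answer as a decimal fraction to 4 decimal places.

phi = phi₀·exp(−c·z) = 0.57 × exp(−0.593 × 5.3) = 0.57 × exp(−3.143)
  = 0.57 × 0.0432 = 0.0246

0.0246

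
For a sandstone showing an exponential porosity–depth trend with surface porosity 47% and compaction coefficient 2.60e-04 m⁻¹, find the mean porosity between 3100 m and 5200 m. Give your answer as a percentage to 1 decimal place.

16.2%

Working in km (1 km = 1000 m; β in km⁻¹ = β in m⁻¹ × 1000):
⟨phi⟩ = (1/(d₂−d₁)) ∫ phi₀ e^(−βd) dd = phi₀·(e^(−β·d₁) − e^(−β·d₂)) / (β·(d₂−d₁))
e^(−0.26×3.1) = 0.4466; e^(−0.26×5.2) = 0.2587
⟨phi⟩ = 0.47 × (0.4466 − 0.2587) / (0.26 × 2.1) = 0.47 × 0.3442 = 0.1618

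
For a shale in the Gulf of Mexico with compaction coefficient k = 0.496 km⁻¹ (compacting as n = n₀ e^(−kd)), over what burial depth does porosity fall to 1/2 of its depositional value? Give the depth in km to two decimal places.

n/n₀ = 1/2 ⇒ exp(−k·d) = 1/2 ⇒ d = ln(2) / k
d = 0.6931 / 0.496 = 1.397 km

1.40 km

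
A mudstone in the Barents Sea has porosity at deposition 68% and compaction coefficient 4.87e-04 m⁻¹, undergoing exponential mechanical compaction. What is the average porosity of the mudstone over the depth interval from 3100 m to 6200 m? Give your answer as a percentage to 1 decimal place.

7.8%

Working in km (1 km = 1000 m; β in km⁻¹ = β in m⁻¹ × 1000):
⟨n⟩ = (1/(Z₂−Z₁)) ∫ n₀ e^(−βZ) dZ = n₀·(e^(−β·Z₁) − e^(−β·Z₂)) / (β·(Z₂−Z₁))
e^(−0.487×3.1) = 0.2210; e^(−0.487×6.2) = 0.0488
⟨n⟩ = 0.68 × (0.2210 − 0.0488) / (0.487 × 3.1) = 0.68 × 0.1140 = 0.0775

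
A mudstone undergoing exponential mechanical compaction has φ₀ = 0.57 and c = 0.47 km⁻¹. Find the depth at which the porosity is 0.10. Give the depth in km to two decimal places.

Invert Athy's law: z = ln(φ₀/φ) / c
z = ln(0.57/0.1) / 0.47 = ln(5.7) / 0.47 = 1.7405 / 0.47 = 3.703 km

3.70 km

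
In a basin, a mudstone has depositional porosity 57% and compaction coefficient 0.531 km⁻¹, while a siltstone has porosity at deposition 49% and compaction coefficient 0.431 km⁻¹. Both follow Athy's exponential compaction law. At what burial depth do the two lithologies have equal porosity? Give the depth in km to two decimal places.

Set n₀ₐ e^(−kₐZ) = n₀ᵦ e^(−kᵦZ) ⇒ ln(n₀ₐ/n₀ᵦ) = (kₐ − kᵦ)·Z
Z = ln(0.57/0.49) / (0.531 − 0.431) = 0.1512 / 0.1 = 1.512 km

1.51 km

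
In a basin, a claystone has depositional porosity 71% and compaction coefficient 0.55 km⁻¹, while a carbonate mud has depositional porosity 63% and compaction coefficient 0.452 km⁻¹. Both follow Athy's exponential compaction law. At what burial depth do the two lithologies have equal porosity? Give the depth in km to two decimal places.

Set n₀ₐ e^(−βₐd) = n₀ᵦ e^(−βᵦd) ⇒ ln(n₀ₐ/n₀ᵦ) = (βₐ − βᵦ)·d
d = ln(0.71/0.63) / (0.55 − 0.452) = 0.1195 / 0.098 = 1.220 km

1.22 km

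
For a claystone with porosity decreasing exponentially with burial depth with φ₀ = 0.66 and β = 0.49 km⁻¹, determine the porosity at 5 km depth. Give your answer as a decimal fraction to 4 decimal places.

φ = φ₀·exp(−β·Z) = 0.66 × exp(−0.49 × 5) = 0.66 × exp(−2.45)
  = 0.66 × 0.0863 = 0.0570

0.0570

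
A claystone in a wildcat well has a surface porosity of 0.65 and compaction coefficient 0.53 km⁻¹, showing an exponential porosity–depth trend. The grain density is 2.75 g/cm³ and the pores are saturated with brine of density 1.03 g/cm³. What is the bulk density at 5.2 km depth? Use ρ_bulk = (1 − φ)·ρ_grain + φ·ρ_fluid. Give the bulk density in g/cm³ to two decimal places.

Porosity at depth: φ = 0.65·exp(−0.53×5.2) = 0.65×0.0635 = 0.0413
Bulk density: ρ_b = (1−φ)ρ_g + φ·ρ_f = 0.9587×2.75 + 0.0413×1.03
       = 2.636 + 0.043 = 2.679 g/cm³

2.68 g/cm³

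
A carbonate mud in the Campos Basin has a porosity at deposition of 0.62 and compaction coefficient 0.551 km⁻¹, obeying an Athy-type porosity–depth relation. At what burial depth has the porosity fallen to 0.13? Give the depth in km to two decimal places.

Invert Athy's law: z = ln(n₀/n) / c
z = ln(0.62/0.13) / 0.551 = ln(4.769) / 0.551 = 1.5622 / 0.551 = 2.835 km

2.84 km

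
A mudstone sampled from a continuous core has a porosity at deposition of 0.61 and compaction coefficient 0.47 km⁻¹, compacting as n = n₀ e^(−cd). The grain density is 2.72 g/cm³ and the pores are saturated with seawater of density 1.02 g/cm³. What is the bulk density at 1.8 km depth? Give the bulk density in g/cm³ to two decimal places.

2.27 g/cm³

Porosity at depth: n = 0.61·exp(−0.47×1.8) = 0.61×0.4291 = 0.2618
Bulk density: ρ_b = (1−n)ρ_g + n·ρ_f = 0.7382×2.72 + 0.2618×1.02
       = 2.008 + 0.267 = 2.275 g/cm³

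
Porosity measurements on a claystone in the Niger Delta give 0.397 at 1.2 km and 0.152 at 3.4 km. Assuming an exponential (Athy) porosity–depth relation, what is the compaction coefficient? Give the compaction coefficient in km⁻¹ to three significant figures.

Athy: n(d) = n₀ e^(−βd) ⇒ n₁/n₂ = e^{β(d₂−d₁)} ⇒ β = ln(n₁/n₂)/(d₂−d₁)
β = ln(0.397/0.152) / (3.4 − 1.2) = ln(2.612) / 2.2 = 0.9601 / 2.2 = 0.4364 km⁻¹

0.436 km⁻¹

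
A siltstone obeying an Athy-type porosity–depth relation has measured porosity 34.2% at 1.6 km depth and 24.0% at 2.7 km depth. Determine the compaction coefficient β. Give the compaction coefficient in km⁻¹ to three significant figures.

0.322 km⁻¹

Athy: n(Z) = n₀ e^(−βZ) ⇒ n₁/n₂ = e^{β(Z₂−Z₁)} ⇒ β = ln(n₁/n₂)/(Z₂−Z₁)
β = ln(0.342/0.24) / (2.7 − 1.6) = ln(1.425) / 1.1 = 0.3542 / 1.1 = 0.322 km⁻¹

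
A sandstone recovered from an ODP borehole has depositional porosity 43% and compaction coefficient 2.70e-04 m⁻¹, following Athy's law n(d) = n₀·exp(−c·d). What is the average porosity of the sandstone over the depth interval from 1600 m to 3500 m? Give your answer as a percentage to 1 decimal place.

Working in km (1 km = 1000 m; c in km⁻¹ = c in m⁻¹ × 1000):
⟨n⟩ = (1/(d₂−d₁)) ∫ n₀ e^(−cd) dd = n₀·(e^(−c·d₁) − e^(−c·d₂)) / (c·(d₂−d₁))
e^(−0.27×1.6) = 0.6492; e^(−0.27×3.5) = 0.3887
⟨n⟩ = 0.43 × (0.6492 − 0.3887) / (0.27 × 1.9) = 0.43 × 0.5079 = 0.2184

21.8%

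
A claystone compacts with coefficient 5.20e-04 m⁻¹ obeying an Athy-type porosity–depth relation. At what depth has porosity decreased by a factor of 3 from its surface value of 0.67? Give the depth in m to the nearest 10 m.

2110 m

Working in km (1 km = 1000 m; β in km⁻¹ = β in m⁻¹ × 1000):
φ/φ₀ = 1/3 ⇒ exp(−β·z) = 1/3 ⇒ z = ln(3) / β
z = 1.0986 / 0.52 = 2.113 km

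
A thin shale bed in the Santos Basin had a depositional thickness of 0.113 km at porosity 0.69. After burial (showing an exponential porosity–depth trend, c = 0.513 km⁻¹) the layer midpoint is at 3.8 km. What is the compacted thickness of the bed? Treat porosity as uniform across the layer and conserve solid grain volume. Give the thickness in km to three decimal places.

Porosity at 3.8 km: n = 0.69·exp(−0.513×3.8) = 0.0982
Solid-volume conservation: h(1−n) = h₀(1−n₀) ⇒ h = h₀·(1−n₀)/(1−n)
h = 0.113 × (1 − 0.69)/(1 − 0.0982) = 0.113 × 0.3438 = 0.0388 km

0.039 km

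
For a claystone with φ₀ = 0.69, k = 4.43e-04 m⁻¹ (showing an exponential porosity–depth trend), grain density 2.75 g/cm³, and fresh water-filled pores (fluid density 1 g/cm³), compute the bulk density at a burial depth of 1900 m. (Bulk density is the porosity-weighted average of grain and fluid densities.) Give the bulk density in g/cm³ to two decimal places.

Working in km (1 km = 1000 m; k in km⁻¹ = k in m⁻¹ × 1000):
Porosity at depth: φ = 0.69·exp(−0.443×1.9) = 0.69×0.4310 = 0.2974
Bulk density: ρ_b = (1−φ)ρ_g + φ·ρ_f = 0.7026×2.75 + 0.2974×1
       = 1.932 + 0.297 = 2.230 g/cm³

2.23 g/cm³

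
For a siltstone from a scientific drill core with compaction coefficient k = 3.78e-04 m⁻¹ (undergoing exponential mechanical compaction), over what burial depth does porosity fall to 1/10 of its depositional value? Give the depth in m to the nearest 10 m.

Working in km (1 km = 1000 m; k in km⁻¹ = k in m⁻¹ × 1000):
phi/phi₀ = 1/10 ⇒ exp(−k·Z) = 1/10 ⇒ Z = ln(10) / k
Z = 2.3026 / 0.378 = 6.091 km

6090 m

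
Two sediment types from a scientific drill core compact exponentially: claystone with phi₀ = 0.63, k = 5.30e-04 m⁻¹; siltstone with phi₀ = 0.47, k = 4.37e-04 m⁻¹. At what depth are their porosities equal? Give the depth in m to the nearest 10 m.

Working in km (1 km = 1000 m; k in km⁻¹ = k in m⁻¹ × 1000):
Set phi₀ₐ e^(−kₐd) = phi₀ᵦ e^(−kᵦd) ⇒ ln(phi₀ₐ/phi₀ᵦ) = (kₐ − kᵦ)·d
d = ln(0.63/0.47) / (0.53 − 0.437) = 0.2930 / 0.093 = 3.150 km

3150 m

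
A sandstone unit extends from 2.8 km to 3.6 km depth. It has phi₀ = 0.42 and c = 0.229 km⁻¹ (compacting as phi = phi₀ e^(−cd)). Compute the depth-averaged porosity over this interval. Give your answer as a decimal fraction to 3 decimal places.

⟨phi⟩ = (1/(d₂−d₁)) ∫ phi₀ e^(−cd) dd = phi₀·(e^(−c·d₁) − e^(−c·d₂)) / (c·(d₂−d₁))
e^(−0.229×2.8) = 0.5267; e^(−0.229×3.6) = 0.4385
⟨phi⟩ = 0.42 × (0.5267 − 0.4385) / (0.229 × 0.8) = 0.42 × 0.4812 = 0.2021

0.202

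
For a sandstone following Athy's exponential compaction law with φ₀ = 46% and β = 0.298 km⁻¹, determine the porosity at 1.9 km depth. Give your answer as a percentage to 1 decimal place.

φ = φ₀·exp(−β·d) = 0.46 × exp(−0.298 × 1.9) = 0.46 × exp(−0.5662)
  = 0.46 × 0.5677 = 0.2611

26.1%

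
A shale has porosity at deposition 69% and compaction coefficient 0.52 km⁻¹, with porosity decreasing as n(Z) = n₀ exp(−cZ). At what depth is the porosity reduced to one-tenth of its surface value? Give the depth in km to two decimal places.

n/n₀ = 1/10 ⇒ exp(−c·Z) = 1/10 ⇒ Z = ln(10) / c
Z = 2.3026 / 0.52 = 4.428 km

4.43 km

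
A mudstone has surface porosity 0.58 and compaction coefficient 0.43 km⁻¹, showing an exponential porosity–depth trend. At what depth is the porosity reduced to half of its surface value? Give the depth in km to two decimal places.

phi/phi₀ = 1/2 ⇒ exp(−c·z) = 1/2 ⇒ z = ln(2) / c
z = 0.6931 / 0.43 = 1.612 km

1.61 km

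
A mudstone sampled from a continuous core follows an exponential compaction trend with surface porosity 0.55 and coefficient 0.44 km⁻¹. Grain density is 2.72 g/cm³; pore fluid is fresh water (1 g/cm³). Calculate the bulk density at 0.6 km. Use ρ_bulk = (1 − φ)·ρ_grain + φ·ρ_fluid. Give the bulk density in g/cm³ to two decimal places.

Porosity at depth: phi = 0.55·exp(−0.44×0.6) = 0.55×0.7680 = 0.4224
Bulk density: ρ_b = (1−phi)ρ_g + phi·ρ_f = 0.5776×2.72 + 0.4224×1
       = 1.571 + 0.422 = 1.993 g/cm³

1.99 g/cm³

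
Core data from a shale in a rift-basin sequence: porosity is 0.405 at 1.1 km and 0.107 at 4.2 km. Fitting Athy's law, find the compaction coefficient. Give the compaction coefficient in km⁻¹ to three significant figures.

Athy: φ(Z) = φ₀ e^(−kZ) ⇒ φ₁/φ₂ = e^{k(Z₂−Z₁)} ⇒ k = ln(φ₁/φ₂)/(Z₂−Z₁)
k = ln(0.405/0.107) / (4.2 − 1.1) = ln(3.785) / 3.1 = 1.3311 / 3.1 = 0.4294 km⁻¹

0.429 km⁻¹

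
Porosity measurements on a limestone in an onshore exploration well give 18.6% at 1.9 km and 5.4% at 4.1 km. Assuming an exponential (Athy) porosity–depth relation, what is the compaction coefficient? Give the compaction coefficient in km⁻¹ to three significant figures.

0.562 km⁻¹

Athy: phi(d) = phi₀ e^(−cd) ⇒ phi₁/phi₂ = e^{c(d₂−d₁)} ⇒ c = ln(phi₁/phi₂)/(d₂−d₁)
c = ln(0.186/0.054) / (4.1 − 1.9) = ln(3.444) / 2.2 = 1.2368 / 2.2 = 0.5622 km⁻¹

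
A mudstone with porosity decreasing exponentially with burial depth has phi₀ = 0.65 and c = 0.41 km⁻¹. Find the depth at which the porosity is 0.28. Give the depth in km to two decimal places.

Invert Athy's law: Z = ln(phi₀/phi) / c
Z = ln(0.65/0.28) / 0.41 = ln(2.321) / 0.41 = 0.8422 / 0.41 = 2.054 km

2.05 km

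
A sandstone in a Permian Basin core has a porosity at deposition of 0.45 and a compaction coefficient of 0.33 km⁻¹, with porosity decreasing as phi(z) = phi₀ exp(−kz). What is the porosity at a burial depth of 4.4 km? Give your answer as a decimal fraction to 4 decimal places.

0.1053

phi = phi₀·exp(−k·z) = 0.45 × exp(−0.33 × 4.4) = 0.45 × exp(−1.452)
  = 0.45 × 0.2341 = 0.1053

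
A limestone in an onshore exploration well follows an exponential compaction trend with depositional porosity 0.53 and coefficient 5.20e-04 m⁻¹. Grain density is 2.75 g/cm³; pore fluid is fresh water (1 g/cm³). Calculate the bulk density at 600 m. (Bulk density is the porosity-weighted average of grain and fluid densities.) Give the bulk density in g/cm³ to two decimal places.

2.07 g/cm³

Working in km (1 km = 1000 m; β in km⁻¹ = β in m⁻¹ × 1000):
Porosity at depth: φ = 0.53·exp(−0.52×0.6) = 0.53×0.7320 = 0.3880
Bulk density: ρ_b = (1−φ)ρ_g + φ·ρ_f = 0.6120×2.75 + 0.3880×1
       = 1.683 + 0.388 = 2.071 g/cm³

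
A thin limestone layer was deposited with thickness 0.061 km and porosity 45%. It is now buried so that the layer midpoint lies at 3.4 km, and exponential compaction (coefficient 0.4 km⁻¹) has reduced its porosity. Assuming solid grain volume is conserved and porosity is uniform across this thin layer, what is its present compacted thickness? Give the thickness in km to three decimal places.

Porosity at 3.4 km: phi = 0.45·exp(−0.4×3.4) = 0.1155
Solid-volume conservation: h(1−phi) = h₀(1−phi₀) ⇒ h = h₀·(1−phi₀)/(1−phi)
h = 0.061 × (1 − 0.45)/(1 − 0.1155) = 0.061 × 0.6218 = 0.0379 km

0.038 km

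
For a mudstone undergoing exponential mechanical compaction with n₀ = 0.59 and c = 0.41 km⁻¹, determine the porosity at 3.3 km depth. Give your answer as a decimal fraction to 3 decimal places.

0.152

n = n₀·exp(−c·d) = 0.59 × exp(−0.41 × 3.3) = 0.59 × exp(−1.353)
  = 0.59 × 0.2585 = 0.1525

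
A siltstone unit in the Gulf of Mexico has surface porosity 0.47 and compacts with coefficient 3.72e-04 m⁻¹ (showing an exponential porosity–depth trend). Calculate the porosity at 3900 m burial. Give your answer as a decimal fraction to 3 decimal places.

0.110

Working in km (1 km = 1000 m; c in km⁻¹ = c in m⁻¹ × 1000):
n = n₀·exp(−c·Z) = 0.47 × exp(−0.372 × 3.9) = 0.47 × exp(−1.451)
  = 0.47 × 0.2344 = 0.1102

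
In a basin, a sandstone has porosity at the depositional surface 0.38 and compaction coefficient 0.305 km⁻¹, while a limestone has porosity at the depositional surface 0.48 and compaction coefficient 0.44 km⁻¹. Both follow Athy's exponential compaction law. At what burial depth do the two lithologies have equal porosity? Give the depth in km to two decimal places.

Set phi₀ₐ e^(−cₐZ) = phi₀ᵦ e^(−cᵦZ) ⇒ ln(phi₀ₐ/phi₀ᵦ) = (cₐ − cᵦ)·Z
Z = ln(0.38/0.48) / (0.305 − 0.44) = -0.2336 / -0.135 = 1.730 km

1.73 km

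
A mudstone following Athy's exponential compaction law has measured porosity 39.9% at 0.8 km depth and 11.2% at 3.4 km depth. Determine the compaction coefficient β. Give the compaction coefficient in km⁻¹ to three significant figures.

0.489 km⁻¹

Athy: phi(z) = phi₀ e^(−βz) ⇒ phi₁/phi₂ = e^{β(z₂−z₁)} ⇒ β = ln(phi₁/phi₂)/(z₂−z₁)
β = ln(0.399/0.112) / (3.4 − 0.8) = ln(3.562) / 2.6 = 1.2705 / 2.6 = 0.4886 km⁻¹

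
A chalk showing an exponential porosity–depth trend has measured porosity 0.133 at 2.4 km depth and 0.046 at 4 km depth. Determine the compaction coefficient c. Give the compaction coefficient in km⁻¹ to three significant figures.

Athy: phi(Z) = phi₀ e^(−cZ) ⇒ phi₁/phi₂ = e^{c(Z₂−Z₁)} ⇒ c = ln(phi₁/phi₂)/(Z₂−Z₁)
c = ln(0.133/0.046) / (4 − 2.4) = ln(2.891) / 1.6 = 1.0617 / 1.6 = 0.6636 km⁻¹

0.664 km⁻¹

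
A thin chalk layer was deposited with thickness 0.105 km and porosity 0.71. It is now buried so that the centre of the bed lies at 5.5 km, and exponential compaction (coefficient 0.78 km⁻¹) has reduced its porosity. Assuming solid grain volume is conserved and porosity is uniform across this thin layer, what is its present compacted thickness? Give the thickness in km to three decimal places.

Porosity at 5.5 km: phi = 0.71·exp(−0.78×5.5) = 0.0097
Solid-volume conservation: h(1−phi) = h₀(1−phi₀) ⇒ h = h₀·(1−phi₀)/(1−phi)
h = 0.105 × (1 − 0.71)/(1 − 0.0097) = 0.105 × 0.2928 = 0.0307 km

0.031 km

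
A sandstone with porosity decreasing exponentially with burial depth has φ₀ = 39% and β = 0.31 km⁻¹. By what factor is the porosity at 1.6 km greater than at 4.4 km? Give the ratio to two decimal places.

2.38

φ(d₁)/φ(d₂) = e^(−β·d₁)/e^(−β·d₂) = e^{β(d₂−d₁)}
= exp(0.31 × 2.8) = exp(0.868) = 2.3821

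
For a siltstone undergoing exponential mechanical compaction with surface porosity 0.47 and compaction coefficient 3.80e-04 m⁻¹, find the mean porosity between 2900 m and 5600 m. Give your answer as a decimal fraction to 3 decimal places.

0.098

Working in km (1 km = 1000 m; β in km⁻¹ = β in m⁻¹ × 1000):
⟨φ⟩ = (1/(Z₂−Z₁)) ∫ φ₀ e^(−βZ) dZ = φ₀·(e^(−β·Z₁) − e^(−β·Z₂)) / (β·(Z₂−Z₁))
e^(−0.38×2.9) = 0.3322; e^(−0.38×5.6) = 0.1191
⟨φ⟩ = 0.47 × (0.3322 − 0.1191) / (0.38 × 2.7) = 0.47 × 0.2077 = 0.0976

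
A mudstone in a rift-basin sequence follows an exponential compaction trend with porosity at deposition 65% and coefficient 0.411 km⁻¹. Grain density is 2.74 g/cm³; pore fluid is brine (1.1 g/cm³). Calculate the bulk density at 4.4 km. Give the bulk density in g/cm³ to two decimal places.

2.57 g/cm³

Porosity at depth: n = 0.65·exp(−0.411×4.4) = 0.65×0.1639 = 0.1065
Bulk density: ρ_b = (1−n)ρ_g + n·ρ_f = 0.8935×2.74 + 0.1065×1.1
       = 2.448 + 0.117 = 2.565 g/cm³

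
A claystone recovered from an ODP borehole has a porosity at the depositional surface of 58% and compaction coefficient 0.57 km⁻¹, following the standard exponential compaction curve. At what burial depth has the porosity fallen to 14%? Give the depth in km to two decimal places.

Invert Athy's law: d = ln(n₀/n) / β
d = ln(0.58/0.14) / 0.57 = ln(4.143) / 0.57 = 1.4214 / 0.57 = 2.494 km

2.49 km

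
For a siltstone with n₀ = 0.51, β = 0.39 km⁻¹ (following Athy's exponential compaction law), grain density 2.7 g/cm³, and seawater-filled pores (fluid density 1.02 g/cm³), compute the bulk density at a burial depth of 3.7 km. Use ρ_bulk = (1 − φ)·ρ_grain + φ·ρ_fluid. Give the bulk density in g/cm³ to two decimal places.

2.50 g/cm³

Porosity at depth: n = 0.51·exp(−0.39×3.7) = 0.51×0.2362 = 0.1205
Bulk density: ρ_b = (1−n)ρ_g + n·ρ_f = 0.8795×2.7 + 0.1205×1.02
       = 2.375 + 0.123 = 2.498 g/cm³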